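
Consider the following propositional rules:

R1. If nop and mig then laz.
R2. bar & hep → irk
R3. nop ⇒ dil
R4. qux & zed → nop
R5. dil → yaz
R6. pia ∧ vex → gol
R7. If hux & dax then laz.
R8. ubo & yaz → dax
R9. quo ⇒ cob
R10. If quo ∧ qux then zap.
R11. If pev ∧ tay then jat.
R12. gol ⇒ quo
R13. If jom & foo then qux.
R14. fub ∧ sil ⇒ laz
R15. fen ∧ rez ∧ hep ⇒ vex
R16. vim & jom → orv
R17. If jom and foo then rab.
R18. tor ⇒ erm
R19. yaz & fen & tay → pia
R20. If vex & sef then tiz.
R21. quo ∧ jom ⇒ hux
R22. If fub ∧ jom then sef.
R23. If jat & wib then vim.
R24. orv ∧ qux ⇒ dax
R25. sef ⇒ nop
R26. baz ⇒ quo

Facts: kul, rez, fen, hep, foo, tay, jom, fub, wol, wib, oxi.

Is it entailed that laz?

No

Forward chaining from the given facts derives: qux, vex, rab, sef, nop, dil, yaz, pia, tiz, gol, quo, hux, cob, zap.
Rules concluding laz: R1 needs mig; R7 needs dax; R14 needs sil — none of these are established.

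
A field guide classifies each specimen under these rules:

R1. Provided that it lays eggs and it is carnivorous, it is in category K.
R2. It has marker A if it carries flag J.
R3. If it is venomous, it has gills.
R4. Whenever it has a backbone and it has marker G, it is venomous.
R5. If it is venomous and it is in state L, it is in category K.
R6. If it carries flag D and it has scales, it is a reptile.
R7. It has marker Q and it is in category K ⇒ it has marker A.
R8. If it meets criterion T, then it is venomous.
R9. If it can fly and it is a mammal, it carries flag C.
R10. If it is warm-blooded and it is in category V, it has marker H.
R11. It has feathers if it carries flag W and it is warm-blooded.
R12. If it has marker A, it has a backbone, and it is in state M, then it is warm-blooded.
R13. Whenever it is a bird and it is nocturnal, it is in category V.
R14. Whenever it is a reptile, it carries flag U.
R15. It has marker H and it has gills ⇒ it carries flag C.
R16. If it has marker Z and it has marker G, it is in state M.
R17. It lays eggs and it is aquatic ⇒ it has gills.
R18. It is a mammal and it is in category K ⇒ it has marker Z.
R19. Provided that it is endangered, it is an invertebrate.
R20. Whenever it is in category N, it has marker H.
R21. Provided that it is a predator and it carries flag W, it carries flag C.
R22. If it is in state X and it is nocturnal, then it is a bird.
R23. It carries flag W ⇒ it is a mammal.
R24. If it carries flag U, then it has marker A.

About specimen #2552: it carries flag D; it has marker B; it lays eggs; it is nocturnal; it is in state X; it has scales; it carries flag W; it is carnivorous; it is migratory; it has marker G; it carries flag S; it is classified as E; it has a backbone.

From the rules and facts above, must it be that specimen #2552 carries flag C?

By R1 (it lays eggs, it is carnivorous): it is in category K.
By R4 (it has a backbone, it has marker G): it is venomous.
By R6 (it carries flag D, it has scales): it is a reptile.
By R14 (it is a reptile): it carries flag U.
By R22 (it is in state X, it is nocturnal): it is a bird.
By R23 (it carries flag W): it is a mammal.
By R24 (it carries flag U): it has marker A.
By R3 (it is venomous): it has gills.
By R13 (it is a bird, it is nocturnal): it is in category V.
By R18 (it is a mammal, it is in category K): it has marker Z.
By R16 (it has marker Z, it has marker G): it is in state M.
By R12 (it has marker A, it has a backbone, it is in state M): it is warm-blooded.
By R10 (it is warm-blooded, it is in category V): it has marker H.
By R15 (it has marker H, it has gills): it carries flag C.

Yes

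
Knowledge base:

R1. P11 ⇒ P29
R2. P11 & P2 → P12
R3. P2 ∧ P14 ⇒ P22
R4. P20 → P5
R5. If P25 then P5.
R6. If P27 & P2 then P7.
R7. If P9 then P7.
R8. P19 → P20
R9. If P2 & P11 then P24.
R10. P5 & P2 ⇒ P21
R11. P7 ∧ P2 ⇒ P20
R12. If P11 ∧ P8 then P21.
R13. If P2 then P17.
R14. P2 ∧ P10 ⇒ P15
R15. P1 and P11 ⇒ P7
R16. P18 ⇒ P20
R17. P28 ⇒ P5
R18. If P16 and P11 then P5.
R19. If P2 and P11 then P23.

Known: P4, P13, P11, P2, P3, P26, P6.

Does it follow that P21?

No

Forward chaining from the given facts derives: P29, P12, P24, P17, P23.
Rules concluding P21: R10 needs P5; R12 needs P8 — none of these are established.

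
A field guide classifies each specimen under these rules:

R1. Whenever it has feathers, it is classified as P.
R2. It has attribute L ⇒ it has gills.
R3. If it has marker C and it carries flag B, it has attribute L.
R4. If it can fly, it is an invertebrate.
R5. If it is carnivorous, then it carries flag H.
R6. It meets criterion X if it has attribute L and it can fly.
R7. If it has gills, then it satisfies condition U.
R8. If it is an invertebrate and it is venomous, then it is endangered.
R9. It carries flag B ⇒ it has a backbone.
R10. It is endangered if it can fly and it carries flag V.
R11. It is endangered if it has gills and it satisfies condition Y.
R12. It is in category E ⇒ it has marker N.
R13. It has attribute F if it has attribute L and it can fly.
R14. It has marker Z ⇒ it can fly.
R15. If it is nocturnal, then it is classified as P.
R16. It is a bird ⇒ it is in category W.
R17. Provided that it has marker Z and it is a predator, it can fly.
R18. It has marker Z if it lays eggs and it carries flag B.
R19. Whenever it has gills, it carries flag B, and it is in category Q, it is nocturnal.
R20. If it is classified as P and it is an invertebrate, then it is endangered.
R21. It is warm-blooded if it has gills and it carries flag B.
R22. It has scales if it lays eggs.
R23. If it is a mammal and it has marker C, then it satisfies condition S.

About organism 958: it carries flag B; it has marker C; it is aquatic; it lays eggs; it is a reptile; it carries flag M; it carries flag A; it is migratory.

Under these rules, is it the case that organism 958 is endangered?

No

Forward chaining from the given facts derives: has attribute L, has a backbone, has marker Z, has scales, has gills, satisfies condition U, can fly, is warm-blooded, is an invertebrate, meets criterion X, has attribute F.
Rules concluding "it is endangered": R8 needs "it is venomous"; R10 needs "it carries flag V"; R11 needs "it satisfies condition Y"; R20 needs "it is classified as P" — none of these are established.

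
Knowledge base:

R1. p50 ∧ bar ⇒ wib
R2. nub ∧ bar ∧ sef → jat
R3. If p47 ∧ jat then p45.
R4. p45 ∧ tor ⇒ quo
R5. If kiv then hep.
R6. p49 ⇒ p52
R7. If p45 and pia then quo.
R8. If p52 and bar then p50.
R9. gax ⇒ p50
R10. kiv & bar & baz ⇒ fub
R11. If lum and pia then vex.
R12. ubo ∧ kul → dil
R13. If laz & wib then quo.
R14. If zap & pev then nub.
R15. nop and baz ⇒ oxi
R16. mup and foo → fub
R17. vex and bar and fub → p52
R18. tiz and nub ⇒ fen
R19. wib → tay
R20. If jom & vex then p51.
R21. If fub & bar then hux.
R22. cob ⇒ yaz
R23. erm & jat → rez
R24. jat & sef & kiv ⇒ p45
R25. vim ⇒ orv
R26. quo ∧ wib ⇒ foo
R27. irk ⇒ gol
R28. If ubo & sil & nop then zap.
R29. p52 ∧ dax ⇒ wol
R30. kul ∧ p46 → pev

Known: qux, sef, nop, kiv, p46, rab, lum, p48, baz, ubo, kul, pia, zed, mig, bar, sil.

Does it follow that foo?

Yes

fub  (by R10: kiv, bar, baz)
vex  (by R11: lum, pia)
p52  (by R17: vex, bar, fub)
zap  (by R28: ubo, sil, nop)
pev  (by R30: kul, p46)
p50  (by R8: p52, bar)
nub  (by R14: zap, pev)
wib  (by R1: p50, bar)
jat  (by R2: nub, bar, sef)
p45  (by R24: jat, sef, kiv)
quo  (by R7: p45, pia)
foo  (by R26: quo, wib)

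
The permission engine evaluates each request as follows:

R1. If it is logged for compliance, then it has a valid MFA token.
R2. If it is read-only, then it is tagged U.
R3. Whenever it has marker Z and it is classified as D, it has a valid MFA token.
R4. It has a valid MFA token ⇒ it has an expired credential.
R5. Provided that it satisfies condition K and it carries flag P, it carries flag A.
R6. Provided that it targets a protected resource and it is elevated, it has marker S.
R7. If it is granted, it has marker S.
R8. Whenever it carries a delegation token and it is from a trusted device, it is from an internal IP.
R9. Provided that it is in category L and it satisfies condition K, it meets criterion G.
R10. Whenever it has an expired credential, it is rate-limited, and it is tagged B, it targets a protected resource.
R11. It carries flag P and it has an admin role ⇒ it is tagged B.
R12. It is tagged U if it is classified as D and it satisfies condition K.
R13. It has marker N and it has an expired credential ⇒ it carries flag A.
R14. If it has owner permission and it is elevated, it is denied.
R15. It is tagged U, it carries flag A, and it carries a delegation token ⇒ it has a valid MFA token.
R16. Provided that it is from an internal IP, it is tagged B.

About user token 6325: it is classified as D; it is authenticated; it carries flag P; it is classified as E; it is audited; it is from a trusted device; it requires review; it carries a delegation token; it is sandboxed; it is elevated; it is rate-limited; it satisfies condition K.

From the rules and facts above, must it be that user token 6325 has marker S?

Yes

By R5 (it satisfies condition K, it carries flag P): it carries flag A.
By R8 (it carries a delegation token, it is from a trusted device): it is from an internal IP.
By R12 (it is classified as D, it satisfies condition K): it is tagged U.
By R15 (it is tagged U, it carries flag A, it carries a delegation token): it has a valid MFA token.
By R16 (it is from an internal IP): it is tagged B.
By R4 (it has a valid MFA token): it has an expired credential.
By R10 (it has an expired credential, it is rate-limited, it is tagged B): it targets a protected resource.
By R6 (it targets a protected resource, it is elevated): it has marker S.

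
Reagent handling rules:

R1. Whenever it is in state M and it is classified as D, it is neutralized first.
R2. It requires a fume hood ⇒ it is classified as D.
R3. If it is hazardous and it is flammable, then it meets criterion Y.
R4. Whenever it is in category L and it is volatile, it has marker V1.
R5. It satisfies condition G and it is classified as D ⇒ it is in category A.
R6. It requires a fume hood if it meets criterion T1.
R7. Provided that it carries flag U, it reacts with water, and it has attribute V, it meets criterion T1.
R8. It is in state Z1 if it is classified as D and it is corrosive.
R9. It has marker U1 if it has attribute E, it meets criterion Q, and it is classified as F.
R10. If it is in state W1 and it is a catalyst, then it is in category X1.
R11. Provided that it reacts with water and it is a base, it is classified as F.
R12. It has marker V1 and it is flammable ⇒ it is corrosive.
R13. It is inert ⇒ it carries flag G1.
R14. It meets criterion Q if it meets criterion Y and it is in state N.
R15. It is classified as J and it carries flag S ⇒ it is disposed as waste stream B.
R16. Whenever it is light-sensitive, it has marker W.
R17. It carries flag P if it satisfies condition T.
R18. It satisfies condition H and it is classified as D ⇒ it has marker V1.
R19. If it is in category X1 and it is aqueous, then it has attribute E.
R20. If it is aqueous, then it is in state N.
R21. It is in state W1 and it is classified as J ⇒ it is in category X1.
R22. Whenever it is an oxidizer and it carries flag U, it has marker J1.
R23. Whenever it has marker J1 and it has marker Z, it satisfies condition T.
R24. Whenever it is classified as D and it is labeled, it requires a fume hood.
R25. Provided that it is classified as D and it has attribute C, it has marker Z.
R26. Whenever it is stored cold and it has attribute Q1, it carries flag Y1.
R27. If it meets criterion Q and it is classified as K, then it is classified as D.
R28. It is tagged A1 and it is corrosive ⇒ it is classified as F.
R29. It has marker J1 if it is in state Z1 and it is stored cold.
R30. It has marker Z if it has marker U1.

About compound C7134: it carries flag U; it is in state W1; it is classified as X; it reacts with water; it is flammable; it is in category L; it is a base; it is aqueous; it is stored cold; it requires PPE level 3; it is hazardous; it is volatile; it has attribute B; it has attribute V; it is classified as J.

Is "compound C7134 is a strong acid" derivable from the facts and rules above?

Forward chaining from the given facts derives: meets criterion Y, has marker V1, meets criterion T1, is classified as F, is corrosive, is in state N, is in category X1, requires a fume hood, meets criterion Q, has attribute E, is classified as D, is in state Z1, has marker U1, has marker J1, has marker Z, satisfies condition T, carries flag P.
No rule has "it is a strong acid" as its conclusion, and it is not among the given facts.

No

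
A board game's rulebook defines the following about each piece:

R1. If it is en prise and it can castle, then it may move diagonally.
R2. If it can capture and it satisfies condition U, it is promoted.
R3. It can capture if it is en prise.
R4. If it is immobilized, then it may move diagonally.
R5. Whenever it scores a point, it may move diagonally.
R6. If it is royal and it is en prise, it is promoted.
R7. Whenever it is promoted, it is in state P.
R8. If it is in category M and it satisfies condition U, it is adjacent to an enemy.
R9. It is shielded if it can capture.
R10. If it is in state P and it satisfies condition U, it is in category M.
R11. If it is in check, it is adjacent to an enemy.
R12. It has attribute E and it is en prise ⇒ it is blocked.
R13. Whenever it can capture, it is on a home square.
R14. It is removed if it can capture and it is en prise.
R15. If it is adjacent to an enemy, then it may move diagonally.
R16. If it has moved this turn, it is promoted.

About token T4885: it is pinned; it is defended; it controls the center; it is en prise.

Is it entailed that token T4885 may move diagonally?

No

Forward chaining from the given facts derives: can capture, is shielded, is on a home square, is removed.
Rules concluding "it may move diagonally": R1 needs "it can castle"; R4 needs "it is immobilized"; R5 needs "it scores a point"; R15 needs "it is adjacent to an enemy" — none of these are established.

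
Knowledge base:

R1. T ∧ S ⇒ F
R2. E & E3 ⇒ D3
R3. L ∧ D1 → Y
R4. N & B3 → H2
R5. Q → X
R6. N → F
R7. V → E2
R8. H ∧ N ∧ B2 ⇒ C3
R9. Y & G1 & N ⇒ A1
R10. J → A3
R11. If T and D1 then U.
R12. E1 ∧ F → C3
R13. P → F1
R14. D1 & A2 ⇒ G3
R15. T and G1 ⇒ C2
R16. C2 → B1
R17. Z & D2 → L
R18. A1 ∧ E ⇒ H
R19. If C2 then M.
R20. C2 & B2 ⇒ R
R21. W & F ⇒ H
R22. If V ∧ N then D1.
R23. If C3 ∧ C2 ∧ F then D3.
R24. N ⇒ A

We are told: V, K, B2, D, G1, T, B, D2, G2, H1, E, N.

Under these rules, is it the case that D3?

No

Forward chaining from the given facts derives: F, E2, C2, B1, M, R, D1, A, U.
Rules concluding D3: R2 needs E3; R23 needs C3 — none of these are established.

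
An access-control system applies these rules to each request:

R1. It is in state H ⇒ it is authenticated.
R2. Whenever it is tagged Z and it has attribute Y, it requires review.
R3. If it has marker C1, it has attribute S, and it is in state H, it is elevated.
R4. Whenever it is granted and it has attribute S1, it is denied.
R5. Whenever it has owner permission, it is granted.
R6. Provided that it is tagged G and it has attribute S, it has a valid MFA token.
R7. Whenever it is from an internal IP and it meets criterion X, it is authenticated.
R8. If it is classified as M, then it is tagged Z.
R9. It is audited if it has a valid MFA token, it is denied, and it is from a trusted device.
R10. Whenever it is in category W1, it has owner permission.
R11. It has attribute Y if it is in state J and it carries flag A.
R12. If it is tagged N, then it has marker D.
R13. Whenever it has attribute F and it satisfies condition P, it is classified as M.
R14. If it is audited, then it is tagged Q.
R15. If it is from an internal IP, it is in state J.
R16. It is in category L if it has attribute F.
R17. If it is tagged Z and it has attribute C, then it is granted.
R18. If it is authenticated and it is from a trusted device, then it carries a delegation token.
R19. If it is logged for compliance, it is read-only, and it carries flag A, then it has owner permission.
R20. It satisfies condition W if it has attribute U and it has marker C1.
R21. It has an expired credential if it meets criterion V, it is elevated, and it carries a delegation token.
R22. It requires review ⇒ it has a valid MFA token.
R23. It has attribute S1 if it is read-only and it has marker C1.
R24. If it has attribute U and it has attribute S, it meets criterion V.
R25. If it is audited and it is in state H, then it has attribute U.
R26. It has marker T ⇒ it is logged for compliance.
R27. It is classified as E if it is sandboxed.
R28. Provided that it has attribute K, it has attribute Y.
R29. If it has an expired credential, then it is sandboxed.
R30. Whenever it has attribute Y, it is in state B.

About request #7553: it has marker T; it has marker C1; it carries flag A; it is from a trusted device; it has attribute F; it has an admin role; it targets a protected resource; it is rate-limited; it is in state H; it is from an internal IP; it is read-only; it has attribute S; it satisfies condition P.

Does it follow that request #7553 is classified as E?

Yes

By R1 (it is in state H): it is authenticated.
By R3 (it has marker C1, it has attribute S, it is in state H): it is elevated.
By R13 (it has attribute F, it satisfies condition P): it is classified as M.
By R15 (it is from an internal IP): it is in state J.
By R18 (it is authenticated, it is from a trusted device): it carries a delegation token.
By R23 (it is read-only, it has marker C1): it has attribute S1.
By R26 (it has marker T): it is logged for compliance.
By R8 (it is classified as M): it is tagged Z.
By R11 (it is in state J, it carries flag A): it has attribute Y.
By R19 (it is logged for compliance, it is read-only, it carries flag A): it has owner permission.
By R2 (it is tagged Z, it has attribute Y): it requires review.
By R5 (it has owner permission): it is granted.
By R22 (it requires review): it has a valid MFA token.
By R4 (it is granted, it has attribute S1): it is denied.
By R9 (it has a valid MFA token, it is denied, it is from a trusted device): it is audited.
By R25 (it is audited, it is in state H): it has attribute U.
By R24 (it has attribute U, it has attribute S): it meets criterion V.
By R21 (it meets criterion V, it is elevated, it carries a delegation token): it has an expired credential.
By R29 (it has an expired credential): it is sandboxed.
By R27 (it is sandboxed): it is classified as E.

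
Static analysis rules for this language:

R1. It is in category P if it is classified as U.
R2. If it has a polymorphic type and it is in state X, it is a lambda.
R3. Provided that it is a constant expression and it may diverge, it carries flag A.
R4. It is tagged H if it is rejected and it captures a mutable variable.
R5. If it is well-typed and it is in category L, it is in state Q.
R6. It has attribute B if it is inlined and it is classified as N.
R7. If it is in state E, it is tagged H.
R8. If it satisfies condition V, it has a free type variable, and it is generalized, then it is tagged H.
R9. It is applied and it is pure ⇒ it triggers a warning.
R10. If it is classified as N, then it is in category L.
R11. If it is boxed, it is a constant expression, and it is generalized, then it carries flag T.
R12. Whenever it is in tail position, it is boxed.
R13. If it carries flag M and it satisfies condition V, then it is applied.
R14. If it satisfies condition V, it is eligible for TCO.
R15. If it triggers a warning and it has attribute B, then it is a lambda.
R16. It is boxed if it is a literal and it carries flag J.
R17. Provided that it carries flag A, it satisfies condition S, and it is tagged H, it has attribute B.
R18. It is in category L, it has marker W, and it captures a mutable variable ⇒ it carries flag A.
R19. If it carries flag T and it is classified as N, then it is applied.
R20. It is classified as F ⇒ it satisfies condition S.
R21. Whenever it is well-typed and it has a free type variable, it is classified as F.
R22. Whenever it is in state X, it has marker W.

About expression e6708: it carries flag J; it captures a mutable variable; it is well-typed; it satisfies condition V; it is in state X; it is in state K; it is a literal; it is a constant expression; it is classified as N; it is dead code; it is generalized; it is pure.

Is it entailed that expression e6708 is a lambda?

No

Forward chaining from the given facts derives: is in category L, is eligible for TCO, is boxed, has marker W, is in state Q, carries flag T, carries flag A, is applied, triggers a warning.
Rules concluding "it is a lambda": R2 needs "it has a polymorphic type"; R15 needs "it has attribute B" — none of these are established.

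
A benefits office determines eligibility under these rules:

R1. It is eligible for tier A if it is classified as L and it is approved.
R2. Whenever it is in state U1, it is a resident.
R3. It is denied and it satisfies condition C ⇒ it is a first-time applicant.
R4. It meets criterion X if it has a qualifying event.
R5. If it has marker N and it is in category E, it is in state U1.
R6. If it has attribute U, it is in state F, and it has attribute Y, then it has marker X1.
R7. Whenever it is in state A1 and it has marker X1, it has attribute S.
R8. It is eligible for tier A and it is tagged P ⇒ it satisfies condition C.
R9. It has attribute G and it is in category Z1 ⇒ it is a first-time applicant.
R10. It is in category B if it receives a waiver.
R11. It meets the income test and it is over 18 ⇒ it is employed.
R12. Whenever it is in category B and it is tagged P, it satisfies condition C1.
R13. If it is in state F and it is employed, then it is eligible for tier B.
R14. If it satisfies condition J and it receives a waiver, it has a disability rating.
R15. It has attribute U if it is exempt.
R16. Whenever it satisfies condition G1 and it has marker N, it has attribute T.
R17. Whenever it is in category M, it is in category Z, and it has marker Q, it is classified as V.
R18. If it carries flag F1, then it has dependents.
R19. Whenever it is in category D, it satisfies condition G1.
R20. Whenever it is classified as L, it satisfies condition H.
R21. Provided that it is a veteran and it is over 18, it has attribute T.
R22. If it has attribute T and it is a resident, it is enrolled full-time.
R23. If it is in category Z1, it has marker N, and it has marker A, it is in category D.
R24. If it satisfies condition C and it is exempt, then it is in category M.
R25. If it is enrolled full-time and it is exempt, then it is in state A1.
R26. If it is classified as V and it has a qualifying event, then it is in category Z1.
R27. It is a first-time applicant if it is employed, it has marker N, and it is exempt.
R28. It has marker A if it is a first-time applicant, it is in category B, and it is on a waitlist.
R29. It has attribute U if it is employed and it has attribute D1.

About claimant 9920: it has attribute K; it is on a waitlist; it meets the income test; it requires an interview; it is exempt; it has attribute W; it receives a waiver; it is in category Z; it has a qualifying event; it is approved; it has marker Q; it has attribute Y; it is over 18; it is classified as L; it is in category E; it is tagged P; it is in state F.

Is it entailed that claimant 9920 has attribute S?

No

Forward chaining from the given facts derives: is eligible for tier A, meets criterion X, satisfies condition C, is in category B, is employed, satisfies condition C1, is eligible for tier B, has attribute U, satisfies condition H, is in category M, has marker X1, is classified as V, is in category Z1.
The only rule concluding "it has attribute S" is R7, which needs "it is in state A1"; that is never established.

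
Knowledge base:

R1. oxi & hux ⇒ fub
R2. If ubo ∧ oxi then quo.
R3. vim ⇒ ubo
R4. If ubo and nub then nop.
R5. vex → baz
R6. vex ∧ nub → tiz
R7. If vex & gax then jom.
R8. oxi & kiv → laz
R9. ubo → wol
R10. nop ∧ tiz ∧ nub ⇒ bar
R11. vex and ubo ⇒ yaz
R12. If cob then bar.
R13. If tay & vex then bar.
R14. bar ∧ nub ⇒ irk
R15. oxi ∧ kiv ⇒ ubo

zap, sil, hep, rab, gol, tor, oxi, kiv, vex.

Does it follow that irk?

No

Forward chaining from the given facts derives: baz, laz, ubo, quo, wol, yaz.
The only rule concluding irk is R14, which needs bar; that is never established.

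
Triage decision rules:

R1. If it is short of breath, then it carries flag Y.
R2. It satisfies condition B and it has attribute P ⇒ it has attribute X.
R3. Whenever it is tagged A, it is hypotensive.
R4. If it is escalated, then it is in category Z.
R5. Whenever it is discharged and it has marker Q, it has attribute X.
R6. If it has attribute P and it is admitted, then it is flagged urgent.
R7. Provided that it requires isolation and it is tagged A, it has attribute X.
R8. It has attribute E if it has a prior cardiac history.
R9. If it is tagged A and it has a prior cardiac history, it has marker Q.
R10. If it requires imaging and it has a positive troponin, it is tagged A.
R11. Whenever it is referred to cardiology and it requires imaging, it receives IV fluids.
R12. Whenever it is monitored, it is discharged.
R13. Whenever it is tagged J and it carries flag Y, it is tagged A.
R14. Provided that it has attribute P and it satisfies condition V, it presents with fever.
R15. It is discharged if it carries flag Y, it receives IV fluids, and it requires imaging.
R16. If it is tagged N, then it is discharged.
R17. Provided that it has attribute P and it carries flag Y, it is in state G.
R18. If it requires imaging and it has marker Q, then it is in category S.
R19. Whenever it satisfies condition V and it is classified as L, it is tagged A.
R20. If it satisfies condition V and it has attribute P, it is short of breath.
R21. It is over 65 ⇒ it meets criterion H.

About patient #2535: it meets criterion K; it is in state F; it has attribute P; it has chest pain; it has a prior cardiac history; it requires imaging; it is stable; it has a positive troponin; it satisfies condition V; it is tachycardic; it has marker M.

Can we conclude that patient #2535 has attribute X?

Forward chaining from the given facts derives: has attribute E, is tagged A, presents with fever, is short of breath, carries flag Y, is hypotensive, has marker Q, is in state G, is in category S.
Rules concluding "it has attribute X": R2 needs "it satisfies condition B"; R5 needs "it is discharged"; R7 needs "it requires isolation" — none of these are established.

No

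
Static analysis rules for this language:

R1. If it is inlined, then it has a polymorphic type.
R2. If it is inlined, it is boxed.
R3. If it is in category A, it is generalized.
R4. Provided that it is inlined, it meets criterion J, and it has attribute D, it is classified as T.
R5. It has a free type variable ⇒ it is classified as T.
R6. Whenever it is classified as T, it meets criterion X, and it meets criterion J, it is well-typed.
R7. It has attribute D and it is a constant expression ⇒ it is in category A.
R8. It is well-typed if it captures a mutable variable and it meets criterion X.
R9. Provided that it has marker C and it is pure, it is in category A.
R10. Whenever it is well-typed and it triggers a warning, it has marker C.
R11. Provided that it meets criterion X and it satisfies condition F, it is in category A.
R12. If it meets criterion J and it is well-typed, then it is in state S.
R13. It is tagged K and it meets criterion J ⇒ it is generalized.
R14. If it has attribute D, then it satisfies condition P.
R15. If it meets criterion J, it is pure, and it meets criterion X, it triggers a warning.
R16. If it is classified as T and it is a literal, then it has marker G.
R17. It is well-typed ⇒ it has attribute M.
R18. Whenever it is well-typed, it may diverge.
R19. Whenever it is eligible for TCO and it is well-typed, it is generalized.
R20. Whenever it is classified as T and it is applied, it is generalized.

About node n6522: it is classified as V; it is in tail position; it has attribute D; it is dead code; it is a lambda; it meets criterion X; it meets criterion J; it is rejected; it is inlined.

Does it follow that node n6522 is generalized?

Forward chaining from the given facts derives: has a polymorphic type, is boxed, is classified as T, is well-typed, is in state S, satisfies condition P, has attribute M, may diverge.
Rules concluding "it is generalized": R3 needs "it is in category A"; R13 needs "it is tagged K"; R19 needs "it is eligible for TCO"; R20 needs "it is applied" — none of these are established.

No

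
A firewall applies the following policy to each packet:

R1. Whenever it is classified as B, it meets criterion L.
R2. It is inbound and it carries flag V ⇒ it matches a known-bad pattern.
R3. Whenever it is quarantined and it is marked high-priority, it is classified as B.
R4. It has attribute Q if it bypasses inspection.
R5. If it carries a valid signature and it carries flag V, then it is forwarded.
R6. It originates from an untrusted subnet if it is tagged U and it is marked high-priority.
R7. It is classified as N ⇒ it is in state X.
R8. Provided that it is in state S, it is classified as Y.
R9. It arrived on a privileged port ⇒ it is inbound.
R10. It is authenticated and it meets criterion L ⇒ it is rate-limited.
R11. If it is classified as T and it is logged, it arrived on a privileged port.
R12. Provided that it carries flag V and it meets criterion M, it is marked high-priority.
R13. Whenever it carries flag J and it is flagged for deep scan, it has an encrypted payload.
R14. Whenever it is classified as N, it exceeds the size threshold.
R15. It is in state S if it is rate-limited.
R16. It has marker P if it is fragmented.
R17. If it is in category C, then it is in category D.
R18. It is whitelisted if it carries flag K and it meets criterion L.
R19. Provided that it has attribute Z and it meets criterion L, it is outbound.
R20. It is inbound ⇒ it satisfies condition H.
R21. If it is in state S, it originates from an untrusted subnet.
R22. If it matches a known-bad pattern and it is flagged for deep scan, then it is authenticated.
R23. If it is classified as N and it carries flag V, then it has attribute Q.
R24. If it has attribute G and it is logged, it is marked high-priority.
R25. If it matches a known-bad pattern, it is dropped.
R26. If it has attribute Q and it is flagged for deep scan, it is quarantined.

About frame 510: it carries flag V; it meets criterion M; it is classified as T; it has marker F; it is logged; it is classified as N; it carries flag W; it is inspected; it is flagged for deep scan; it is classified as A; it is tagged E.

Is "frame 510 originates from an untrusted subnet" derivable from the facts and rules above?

Yes

By R11 (it is classified as T, it is logged): it arrived on a privileged port.
By R12 (it carries flag V, it meets criterion M): it is marked high-priority.
By R23 (it is classified as N, it carries flag V): it has attribute Q.
By R26 (it has attribute Q, it is flagged for deep scan): it is quarantined.
By R3 (it is quarantined, it is marked high-priority): it is classified as B.
By R9 (it arrived on a privileged port): it is inbound.
By R1 (it is classified as B): it meets criterion L.
By R2 (it is inbound, it carries flag V): it matches a known-bad pattern.
By R22 (it matches a known-bad pattern, it is flagged for deep scan): it is authenticated.
By R10 (it is authenticated, it meets criterion L): it is rate-limited.
By R15 (it is rate-limited): it is in state S.
By R21 (it is in state S): it originates from an untrusted subnet.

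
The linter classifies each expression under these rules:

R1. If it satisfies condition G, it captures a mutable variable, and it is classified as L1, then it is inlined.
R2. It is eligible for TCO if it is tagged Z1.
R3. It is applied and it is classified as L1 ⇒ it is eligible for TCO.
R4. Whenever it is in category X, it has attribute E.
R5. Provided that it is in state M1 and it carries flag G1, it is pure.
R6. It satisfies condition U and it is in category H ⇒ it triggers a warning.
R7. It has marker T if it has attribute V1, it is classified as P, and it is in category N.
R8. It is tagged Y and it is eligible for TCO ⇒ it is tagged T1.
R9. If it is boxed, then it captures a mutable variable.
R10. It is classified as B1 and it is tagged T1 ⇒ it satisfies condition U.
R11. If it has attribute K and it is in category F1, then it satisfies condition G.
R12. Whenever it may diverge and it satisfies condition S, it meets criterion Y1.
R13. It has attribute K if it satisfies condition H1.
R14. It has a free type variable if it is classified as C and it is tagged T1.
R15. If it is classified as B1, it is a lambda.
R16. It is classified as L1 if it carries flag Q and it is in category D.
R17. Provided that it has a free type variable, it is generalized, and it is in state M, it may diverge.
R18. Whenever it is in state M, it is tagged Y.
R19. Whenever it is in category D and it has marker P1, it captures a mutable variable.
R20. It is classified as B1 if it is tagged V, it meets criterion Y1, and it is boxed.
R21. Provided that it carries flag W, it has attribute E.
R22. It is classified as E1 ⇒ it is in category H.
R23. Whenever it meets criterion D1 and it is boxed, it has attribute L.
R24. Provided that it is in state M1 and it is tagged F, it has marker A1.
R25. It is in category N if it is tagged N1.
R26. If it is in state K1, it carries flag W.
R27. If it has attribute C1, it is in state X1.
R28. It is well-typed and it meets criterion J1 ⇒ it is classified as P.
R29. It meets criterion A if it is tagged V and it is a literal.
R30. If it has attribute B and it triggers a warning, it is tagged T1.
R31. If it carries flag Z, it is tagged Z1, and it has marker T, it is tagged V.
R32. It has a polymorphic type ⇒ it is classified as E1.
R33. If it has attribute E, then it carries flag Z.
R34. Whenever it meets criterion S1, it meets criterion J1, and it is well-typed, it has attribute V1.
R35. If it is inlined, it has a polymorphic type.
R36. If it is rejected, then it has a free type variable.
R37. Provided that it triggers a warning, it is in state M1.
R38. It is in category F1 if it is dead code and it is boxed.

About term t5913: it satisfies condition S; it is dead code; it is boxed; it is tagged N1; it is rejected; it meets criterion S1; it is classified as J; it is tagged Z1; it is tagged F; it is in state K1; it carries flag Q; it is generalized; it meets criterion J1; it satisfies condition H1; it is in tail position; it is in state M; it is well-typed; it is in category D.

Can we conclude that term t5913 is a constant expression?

No

Forward chaining from the given facts derives: is eligible for TCO, captures a mutable variable, has attribute K, is classified as L1, is tagged Y, is in category N, carries flag W, is classified as P, has attribute V1, has a free type variable, is in category F1, has marker T, is tagged T1, satisfies condition G, may diverge, has attribute E, carries flag Z, is inlined, meets criterion Y1, is tagged V, has a polymorphic type, is classified as B1, is classified as E1, satisfies condition U, is a lambda, is in category H, triggers a warning, is in state M1, has marker A1.
No rule has "it is a constant expression" as its conclusion, and it is not among the given facts.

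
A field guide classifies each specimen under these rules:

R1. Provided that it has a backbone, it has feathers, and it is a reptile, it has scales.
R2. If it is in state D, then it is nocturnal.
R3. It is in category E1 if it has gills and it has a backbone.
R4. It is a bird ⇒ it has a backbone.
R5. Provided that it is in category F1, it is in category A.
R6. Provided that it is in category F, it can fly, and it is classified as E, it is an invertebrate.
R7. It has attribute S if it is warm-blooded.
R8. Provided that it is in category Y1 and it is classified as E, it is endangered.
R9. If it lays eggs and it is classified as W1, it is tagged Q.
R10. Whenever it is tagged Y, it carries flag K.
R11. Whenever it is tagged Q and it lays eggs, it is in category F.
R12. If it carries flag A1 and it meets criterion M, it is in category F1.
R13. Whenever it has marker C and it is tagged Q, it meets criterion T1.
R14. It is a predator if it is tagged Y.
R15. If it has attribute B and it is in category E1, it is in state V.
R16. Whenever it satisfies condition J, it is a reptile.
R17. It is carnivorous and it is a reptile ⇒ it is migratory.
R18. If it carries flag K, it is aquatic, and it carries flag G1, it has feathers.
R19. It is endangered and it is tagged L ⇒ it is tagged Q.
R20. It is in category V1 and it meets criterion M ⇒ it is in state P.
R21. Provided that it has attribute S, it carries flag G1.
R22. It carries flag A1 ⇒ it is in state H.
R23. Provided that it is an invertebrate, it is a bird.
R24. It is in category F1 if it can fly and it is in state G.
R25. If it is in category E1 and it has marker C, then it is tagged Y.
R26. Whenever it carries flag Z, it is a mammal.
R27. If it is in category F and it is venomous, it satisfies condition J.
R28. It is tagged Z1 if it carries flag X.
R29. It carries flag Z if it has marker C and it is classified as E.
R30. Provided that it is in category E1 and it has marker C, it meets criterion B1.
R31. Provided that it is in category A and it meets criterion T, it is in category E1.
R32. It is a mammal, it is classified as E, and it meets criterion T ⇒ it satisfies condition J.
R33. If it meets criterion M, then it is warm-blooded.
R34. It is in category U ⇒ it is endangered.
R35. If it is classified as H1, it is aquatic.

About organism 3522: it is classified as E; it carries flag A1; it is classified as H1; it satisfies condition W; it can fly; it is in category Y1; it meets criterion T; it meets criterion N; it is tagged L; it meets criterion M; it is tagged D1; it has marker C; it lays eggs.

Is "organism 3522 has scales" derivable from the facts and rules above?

By R8 (it is in category Y1, it is classified as E): it is endangered.
By R12 (it carries flag A1, it meets criterion M): it is in category F1.
By R19 (it is endangered, it is tagged L): it is tagged Q.
By R29 (it has marker C, it is classified as E): it carries flag Z.
By R33 (it meets criterion M): it is warm-blooded.
By R35 (it is classified as H1): it is aquatic.
By R5 (it is in category F1): it is in category A.
By R7 (it is warm-blooded): it has attribute S.
By R11 (it is tagged Q, it lays eggs): it is in category F.
By R21 (it has attribute S): it carries flag G1.
By R26 (it carries flag Z): it is a mammal.
By R31 (it is in category A, it meets criterion T): it is in category E1.
By R32 (it is a mammal, it is classified as E, it meets criterion T): it satisfies condition J.
By R6 (it is in category F, it can fly, it is classified as E): it is an invertebrate.
By R16 (it satisfies condition J): it is a reptile.
By R23 (it is an invertebrate): it is a bird.
By R25 (it is in category E1, it has marker C): it is tagged Y.
By R4 (it is a bird): it has a backbone.
By R10 (it is tagged Y): it carries flag K.
By R18 (it carries flag K, it is aquatic, it carries flag G1): it has feathers.
By R1 (it has a backbone, it has feathers, it is a reptile): it has scales.

Yes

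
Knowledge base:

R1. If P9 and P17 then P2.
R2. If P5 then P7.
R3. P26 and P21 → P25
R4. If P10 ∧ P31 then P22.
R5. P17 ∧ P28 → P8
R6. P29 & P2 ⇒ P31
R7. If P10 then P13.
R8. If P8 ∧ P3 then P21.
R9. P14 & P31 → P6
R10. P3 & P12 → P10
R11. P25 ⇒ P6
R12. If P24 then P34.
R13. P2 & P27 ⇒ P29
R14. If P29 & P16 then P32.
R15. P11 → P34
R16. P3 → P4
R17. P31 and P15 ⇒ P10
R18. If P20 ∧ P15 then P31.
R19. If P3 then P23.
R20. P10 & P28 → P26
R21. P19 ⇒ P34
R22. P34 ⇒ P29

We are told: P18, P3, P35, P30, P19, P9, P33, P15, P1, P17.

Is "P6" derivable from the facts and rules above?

Forward chaining from the given facts derives: P2, P4, P23, P34, P29, P31, P10, P22, P13.
Rules concluding P6: R9 needs P14; R11 needs P25 — none of these are established.

No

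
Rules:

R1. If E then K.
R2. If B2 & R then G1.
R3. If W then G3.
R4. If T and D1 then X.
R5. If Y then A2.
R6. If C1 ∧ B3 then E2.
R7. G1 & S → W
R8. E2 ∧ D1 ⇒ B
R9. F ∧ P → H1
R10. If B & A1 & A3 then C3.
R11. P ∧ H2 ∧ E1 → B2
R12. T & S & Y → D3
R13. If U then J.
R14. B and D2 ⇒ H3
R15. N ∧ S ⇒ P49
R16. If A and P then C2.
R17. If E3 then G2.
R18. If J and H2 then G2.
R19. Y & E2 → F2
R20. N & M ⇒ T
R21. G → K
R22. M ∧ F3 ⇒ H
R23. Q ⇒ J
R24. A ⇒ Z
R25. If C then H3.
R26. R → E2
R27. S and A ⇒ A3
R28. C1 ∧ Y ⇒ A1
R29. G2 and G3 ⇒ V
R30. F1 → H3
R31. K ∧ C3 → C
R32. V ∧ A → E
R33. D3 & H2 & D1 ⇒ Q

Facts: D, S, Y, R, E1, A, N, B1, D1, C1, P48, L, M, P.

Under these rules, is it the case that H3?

No

Forward chaining from the given facts derives: A2, P49, C2, T, Z, E2, A3, A1, X, B, C3, D3, F2.
Rules concluding H3: R14 needs D2; R25 needs C; R30 needs F1 — none of these are established.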